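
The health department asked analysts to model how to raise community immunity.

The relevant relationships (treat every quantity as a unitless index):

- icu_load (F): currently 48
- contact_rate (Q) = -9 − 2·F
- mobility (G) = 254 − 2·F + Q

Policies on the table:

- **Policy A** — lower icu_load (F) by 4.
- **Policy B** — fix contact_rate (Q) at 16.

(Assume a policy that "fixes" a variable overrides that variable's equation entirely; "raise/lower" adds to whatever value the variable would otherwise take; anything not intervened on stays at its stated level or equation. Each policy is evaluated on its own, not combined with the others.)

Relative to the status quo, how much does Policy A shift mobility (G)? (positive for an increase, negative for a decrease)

16

Baseline:
  F = 48
  Q = -9 − 2·48 = -105
  G = 254 − 2·48 + (-105) = 53
Policy A (F − 4):
  F = 48 − 4 = 44
  Q = -9 − 2·44 = -97
  G = 254 − 2·44 + (-97) = 69
Change in G: 69 − 53 = 16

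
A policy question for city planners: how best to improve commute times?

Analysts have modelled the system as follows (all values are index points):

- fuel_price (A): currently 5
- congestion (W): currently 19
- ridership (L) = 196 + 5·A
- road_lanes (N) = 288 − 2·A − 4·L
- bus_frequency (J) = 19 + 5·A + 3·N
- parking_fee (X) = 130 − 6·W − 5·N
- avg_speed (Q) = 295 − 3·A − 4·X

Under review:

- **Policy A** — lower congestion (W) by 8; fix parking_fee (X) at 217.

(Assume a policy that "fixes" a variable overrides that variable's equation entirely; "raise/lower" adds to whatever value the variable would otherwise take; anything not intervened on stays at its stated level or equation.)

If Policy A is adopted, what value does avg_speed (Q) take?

Policy A (W − 8, X := 217):
  A = 5
  W = 19 − 8 = 11
  L = 196 + 5·5 = 221
  N = 288 − 2·5 − 4·221 = -606
  X = 217
  Q = 295 − 3·5 − 4·217 = -588

-588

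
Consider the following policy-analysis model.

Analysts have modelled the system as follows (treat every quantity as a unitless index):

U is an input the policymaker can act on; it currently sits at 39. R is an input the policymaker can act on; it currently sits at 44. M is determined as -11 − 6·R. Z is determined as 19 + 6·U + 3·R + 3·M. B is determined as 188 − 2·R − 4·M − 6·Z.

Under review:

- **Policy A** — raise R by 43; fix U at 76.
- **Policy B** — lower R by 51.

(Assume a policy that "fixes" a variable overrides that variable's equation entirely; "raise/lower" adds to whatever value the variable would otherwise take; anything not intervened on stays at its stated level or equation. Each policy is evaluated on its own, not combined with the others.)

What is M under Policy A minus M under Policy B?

-564

Policy A (R + 43, U := 76):
  R = 44 + 43 = 87
  M = -11 − 6·87 = -533
Policy B (R − 51):
  R = 44 − 51 = -7
  M = -11 − 6·(-7) = 31
M: -533 − 31 = -564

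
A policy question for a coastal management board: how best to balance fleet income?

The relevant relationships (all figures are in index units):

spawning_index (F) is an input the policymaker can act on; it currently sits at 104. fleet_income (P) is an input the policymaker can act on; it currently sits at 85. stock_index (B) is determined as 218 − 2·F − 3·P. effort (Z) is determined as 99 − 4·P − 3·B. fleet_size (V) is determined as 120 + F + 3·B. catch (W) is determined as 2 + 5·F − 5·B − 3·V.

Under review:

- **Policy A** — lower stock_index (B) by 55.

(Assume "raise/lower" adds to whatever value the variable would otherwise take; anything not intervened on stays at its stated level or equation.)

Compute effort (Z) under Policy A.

Policy A (B − 55):
  F = 104
  P = 85
  B = 218 − 2·104 − 3·85 (−55 from intervention) = -300
  Z = 99 − 4·85 − 3·(-300) = 659

659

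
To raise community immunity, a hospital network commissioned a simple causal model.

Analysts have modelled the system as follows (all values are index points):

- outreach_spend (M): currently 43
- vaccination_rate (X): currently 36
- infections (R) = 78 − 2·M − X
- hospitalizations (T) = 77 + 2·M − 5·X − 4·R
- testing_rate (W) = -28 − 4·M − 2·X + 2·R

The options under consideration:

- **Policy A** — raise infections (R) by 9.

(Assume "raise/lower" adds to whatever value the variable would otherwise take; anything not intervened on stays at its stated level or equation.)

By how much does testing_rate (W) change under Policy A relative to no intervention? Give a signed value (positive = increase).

18

Baseline:
  M = 43
  X = 36
  R = 78 − 2·43 − 36 = -44
  W = -28 − 4·43 − 2·36 + 2·(-44) = -360
Policy A (R + 9):
  M = 43
  X = 36
  R = 78 − 2·43 − 36 (+9 from intervention) = -35
  W = -28 − 4·43 − 2·36 + 2·(-35) = -342
Change in W: -342 − (-360) = 18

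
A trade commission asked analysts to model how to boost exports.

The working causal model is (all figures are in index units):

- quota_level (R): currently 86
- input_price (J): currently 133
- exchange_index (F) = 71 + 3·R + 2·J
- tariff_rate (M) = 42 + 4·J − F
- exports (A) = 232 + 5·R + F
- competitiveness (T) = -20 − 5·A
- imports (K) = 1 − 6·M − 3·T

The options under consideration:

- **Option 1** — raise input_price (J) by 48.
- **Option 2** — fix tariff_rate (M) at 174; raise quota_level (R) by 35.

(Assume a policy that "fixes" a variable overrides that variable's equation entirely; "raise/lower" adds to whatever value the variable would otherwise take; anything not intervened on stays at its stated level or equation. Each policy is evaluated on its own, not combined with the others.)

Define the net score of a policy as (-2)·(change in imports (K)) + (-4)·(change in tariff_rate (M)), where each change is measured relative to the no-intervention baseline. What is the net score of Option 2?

Baseline:
  R = 86
  J = 133
  F = 71 + 3·86 + 2·133 = 595
  M = 42 + 4·133 − 595 = -21
  A = 232 + 5·86 + 595 = 1257
  T = -20 − 5·1257 = -6305
  K = 1 − 6·(-21) − 3·(-6305) = 19042
Option 2 (M := 174, R + 35):
  R = 86 + 35 = 121
  J = 133
  F = 71 + 3·121 + 2·133 = 700
  M = 174
  A = 232 + 5·121 + 700 = 1537
  T = -20 − 5·1537 = -7705
  K = 1 − 6·174 − 3·(-7705) = 22072
ΔK = 22072 − 19042 = 3030; ΔM = 174 − (-21) = 195
Score = (-2)·3030 + (-4)·195 = -6840

-6840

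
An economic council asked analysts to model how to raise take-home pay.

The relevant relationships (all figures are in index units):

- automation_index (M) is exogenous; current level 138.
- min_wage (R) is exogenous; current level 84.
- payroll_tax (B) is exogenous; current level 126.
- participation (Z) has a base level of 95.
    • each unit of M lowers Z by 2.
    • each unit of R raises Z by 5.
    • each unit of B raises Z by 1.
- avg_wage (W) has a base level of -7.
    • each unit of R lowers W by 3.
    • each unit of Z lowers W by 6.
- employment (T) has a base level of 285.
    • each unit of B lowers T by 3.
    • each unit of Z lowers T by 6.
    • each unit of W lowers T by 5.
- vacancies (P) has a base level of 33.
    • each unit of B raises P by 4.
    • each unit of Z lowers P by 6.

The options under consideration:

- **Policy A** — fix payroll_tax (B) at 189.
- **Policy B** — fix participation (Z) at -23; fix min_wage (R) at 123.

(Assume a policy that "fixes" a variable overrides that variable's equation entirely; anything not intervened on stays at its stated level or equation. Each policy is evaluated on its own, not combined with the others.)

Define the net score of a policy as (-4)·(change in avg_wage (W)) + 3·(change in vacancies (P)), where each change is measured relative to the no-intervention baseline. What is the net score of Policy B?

Baseline:
  M = 138
  R = 84
  B = 126
  Z = 95 − 2·138 + 5·84 + 126 = 365
  W = -7 − 3·84 − 6·365 = -2449
  P = 33 + 4·126 − 6·365 = -1653
Policy B (Z := -23, R := 123):
  M = 138
  R = 123
  B = 126
  Z = -23
  W = -7 − 3·123 − 6·(-23) = -238
  P = 33 + 4·126 − 6·(-23) = 675
ΔW = -238 − (-2449) = 2211; ΔP = 675 − (-1653) = 2328
Score = (-4)·2211 + 3·2328 = -1860

-1860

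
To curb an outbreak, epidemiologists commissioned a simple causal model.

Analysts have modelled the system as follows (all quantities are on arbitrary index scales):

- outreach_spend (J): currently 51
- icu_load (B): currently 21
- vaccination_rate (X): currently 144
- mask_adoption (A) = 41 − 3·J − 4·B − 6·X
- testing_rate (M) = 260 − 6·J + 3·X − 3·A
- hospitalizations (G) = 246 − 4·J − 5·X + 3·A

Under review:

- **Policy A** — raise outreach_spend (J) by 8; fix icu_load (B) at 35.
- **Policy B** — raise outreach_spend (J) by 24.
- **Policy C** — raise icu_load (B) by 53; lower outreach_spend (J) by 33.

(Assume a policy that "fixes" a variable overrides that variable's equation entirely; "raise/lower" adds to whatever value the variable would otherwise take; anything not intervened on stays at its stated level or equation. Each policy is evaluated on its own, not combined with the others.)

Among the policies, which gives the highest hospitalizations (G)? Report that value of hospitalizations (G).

Policy A (J + 8, B := 35):
  J = 51 + 8 = 59
  B = 35
  X = 144
  A = 41 − 3·59 − 4·35 − 6·144 = -1140
  G = 246 − 4·59 − 5·144 + 3·(-1140) = -4130
Policy B (J + 24):
  J = 51 + 24 = 75
  B = 21
  X = 144
  A = 41 − 3·75 − 4·21 − 6·144 = -1132
  G = 246 − 4·75 − 5·144 + 3·(-1132) = -4170
Policy C (B + 53, J − 33):
  J = 51 − 33 = 18
  B = 21 + 53 = 74
  X = 144
  A = 41 − 3·18 − 4·74 − 6·144 = -1173
  G = 246 − 4·18 − 5·144 + 3·(-1173) = -4065
Comparing — Policy A: G=-4130, Policy B: G=-4170, Policy C: G=-4065. Highest is -4065 (Policy C).

-4065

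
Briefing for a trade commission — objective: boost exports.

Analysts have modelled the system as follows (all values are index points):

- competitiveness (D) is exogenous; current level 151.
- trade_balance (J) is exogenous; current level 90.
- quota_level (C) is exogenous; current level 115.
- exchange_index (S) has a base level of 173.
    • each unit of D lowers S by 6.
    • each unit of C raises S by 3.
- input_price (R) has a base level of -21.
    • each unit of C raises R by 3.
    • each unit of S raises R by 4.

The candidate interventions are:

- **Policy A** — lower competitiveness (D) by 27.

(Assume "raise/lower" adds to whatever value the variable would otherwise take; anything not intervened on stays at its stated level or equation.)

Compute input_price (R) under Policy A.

-580

Policy A (D − 27):
  D = 151 − 27 = 124
  C = 115
  S = 173 − 6·124 + 3·115 = -226
  R = -21 + 3·115 + 4·(-226) = -580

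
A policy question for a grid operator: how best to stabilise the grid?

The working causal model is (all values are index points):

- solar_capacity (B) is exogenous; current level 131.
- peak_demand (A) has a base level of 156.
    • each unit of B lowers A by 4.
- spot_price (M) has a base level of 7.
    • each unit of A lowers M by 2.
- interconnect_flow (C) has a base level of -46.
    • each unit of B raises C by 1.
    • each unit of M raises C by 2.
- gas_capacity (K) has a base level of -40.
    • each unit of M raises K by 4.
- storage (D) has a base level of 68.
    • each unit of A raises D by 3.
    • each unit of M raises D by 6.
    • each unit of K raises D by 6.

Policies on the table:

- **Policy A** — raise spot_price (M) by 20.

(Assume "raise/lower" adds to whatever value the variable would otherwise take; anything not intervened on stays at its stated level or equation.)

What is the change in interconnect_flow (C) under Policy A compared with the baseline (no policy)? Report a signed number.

Baseline:
  B = 131
  A = 156 − 4·131 = -368
  M = 7 − 2·(-368) = 743
  C = -46 + 131 + 2·743 = 1571
Policy A (M + 20):
  B = 131
  A = 156 − 4·131 = -368
  M = 7 − 2·(-368) (+20 from intervention) = 763
  C = -46 + 131 + 2·763 = 1611
Change in C: 1611 − 1571 = 40

40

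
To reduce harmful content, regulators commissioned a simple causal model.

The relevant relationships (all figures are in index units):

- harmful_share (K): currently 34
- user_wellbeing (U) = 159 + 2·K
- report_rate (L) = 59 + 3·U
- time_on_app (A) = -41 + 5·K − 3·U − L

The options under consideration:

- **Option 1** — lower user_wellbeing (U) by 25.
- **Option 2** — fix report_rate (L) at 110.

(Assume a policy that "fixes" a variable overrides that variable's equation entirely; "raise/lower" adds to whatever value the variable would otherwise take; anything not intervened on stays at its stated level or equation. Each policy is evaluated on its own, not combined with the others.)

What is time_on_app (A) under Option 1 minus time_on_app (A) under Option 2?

-480

Option 1 (U − 25):
  K = 34
  U = 159 + 2·34 (−25 from intervention) = 202
  L = 59 + 3·202 = 665
  A = -41 + 5·34 − 3·202 − 665 = -1142
Option 2 (L := 110):
  K = 34
  U = 159 + 2·34 = 227
  L = 110
  A = -41 + 5·34 − 3·227 − 110 = -662
A: -1142 − (-662) = -480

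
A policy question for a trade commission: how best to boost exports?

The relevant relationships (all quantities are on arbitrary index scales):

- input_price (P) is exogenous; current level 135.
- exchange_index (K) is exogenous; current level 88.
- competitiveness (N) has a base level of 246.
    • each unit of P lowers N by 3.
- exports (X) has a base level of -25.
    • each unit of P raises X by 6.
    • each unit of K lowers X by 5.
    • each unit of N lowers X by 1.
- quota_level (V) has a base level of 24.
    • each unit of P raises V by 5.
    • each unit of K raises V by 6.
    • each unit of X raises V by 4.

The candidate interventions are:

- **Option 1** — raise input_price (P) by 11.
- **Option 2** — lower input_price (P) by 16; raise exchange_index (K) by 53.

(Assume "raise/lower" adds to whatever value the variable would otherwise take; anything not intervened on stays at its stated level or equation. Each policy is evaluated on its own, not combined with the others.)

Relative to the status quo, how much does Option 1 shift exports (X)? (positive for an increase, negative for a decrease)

Baseline:
  P = 135
  K = 88
  N = 246 − 3·135 = -159
  X = -25 + 6·135 − 5·88 − (-159) = 504
Option 1 (P + 11):
  P = 135 + 11 = 146
  K = 88
  N = 246 − 3·146 = -192
  X = -25 + 6·146 − 5·88 − (-192) = 603
Change in X: 603 − 504 = 99

99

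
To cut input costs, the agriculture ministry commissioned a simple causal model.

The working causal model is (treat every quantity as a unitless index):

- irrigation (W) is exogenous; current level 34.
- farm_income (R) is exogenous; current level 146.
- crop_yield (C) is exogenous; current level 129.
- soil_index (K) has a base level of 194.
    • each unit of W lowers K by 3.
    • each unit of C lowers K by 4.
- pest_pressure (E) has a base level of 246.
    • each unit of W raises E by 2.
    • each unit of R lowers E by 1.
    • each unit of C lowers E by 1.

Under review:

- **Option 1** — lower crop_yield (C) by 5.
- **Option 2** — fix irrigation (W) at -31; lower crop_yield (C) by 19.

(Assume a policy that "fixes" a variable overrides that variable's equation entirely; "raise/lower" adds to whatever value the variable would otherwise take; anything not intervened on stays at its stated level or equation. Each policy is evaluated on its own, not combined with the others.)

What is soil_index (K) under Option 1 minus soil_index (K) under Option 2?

-251

Option 1 (C − 5):
  W = 34
  C = 129 − 5 = 124
  K = 194 − 3·34 − 4·124 = -404
Option 2 (W := -31, C − 19):
  W = -31
  C = 129 − 19 = 110
  K = 194 − 3·(-31) − 4·110 = -153
K: -404 − (-153) = -251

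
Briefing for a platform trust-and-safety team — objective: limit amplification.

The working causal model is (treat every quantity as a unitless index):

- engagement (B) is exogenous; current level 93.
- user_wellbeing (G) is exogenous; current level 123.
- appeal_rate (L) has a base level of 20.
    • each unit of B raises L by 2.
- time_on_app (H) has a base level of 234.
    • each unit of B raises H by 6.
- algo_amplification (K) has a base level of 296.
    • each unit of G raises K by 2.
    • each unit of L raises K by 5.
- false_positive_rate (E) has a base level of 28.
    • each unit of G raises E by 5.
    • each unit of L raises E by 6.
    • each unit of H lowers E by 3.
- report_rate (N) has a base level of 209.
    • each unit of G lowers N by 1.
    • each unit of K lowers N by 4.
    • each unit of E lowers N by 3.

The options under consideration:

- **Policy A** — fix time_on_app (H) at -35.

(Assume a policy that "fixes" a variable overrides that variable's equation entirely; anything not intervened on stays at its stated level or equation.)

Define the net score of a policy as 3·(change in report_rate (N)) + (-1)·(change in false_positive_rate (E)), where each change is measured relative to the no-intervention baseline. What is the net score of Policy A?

Baseline:
  B = 93
  G = 123
  L = 20 + 2·93 = 206
  H = 234 + 6·93 = 792
  K = 296 + 2·123 + 5·206 = 1572
  E = 28 + 5·123 + 6·206 − 3·792 = -497
  N = 209 − 123 − 4·1572 − 3·(-497) = -4711
Policy A (H := -35):
  B = 93
  G = 123
  L = 20 + 2·93 = 206
  H = -35
  K = 296 + 2·123 + 5·206 = 1572
  E = 28 + 5·123 + 6·206 − 3·(-35) = 1984
  N = 209 − 123 − 4·1572 − 3·1984 = -12154
ΔN = -12154 − (-4711) = -7443; ΔE = 1984 − (-497) = 2481
Score = 3·(-7443) + (-1)·2481 = -24810

-24810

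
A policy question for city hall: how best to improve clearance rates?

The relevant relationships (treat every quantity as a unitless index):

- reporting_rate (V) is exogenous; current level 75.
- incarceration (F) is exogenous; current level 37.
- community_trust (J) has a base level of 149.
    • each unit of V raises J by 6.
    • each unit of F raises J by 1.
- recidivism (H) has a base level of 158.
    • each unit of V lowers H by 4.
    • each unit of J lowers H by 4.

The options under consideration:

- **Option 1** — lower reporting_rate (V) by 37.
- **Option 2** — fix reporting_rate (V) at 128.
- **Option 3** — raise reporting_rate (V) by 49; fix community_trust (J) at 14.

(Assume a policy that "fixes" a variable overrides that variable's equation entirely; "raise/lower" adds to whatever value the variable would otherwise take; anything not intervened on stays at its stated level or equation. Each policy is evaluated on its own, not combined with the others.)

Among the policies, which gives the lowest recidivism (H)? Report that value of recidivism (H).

-4170

Option 1 (V − 37):
  V = 75 − 37 = 38
  F = 37
  J = 149 + 6·38 + 37 = 414
  H = 158 − 4·38 − 4·414 = -1650
Option 2 (V := 128):
  V = 128
  F = 37
  J = 149 + 6·128 + 37 = 954
  H = 158 − 4·128 − 4·954 = -4170
Option 3 (V + 49, J := 14):
  V = 75 + 49 = 124
  F = 37
  J = 14
  H = 158 − 4·124 − 4·14 = -394
Comparing — Option 1: H=-1650, Option 2: H=-4170, Option 3: H=-394. Lowest is -4170 (Option 2).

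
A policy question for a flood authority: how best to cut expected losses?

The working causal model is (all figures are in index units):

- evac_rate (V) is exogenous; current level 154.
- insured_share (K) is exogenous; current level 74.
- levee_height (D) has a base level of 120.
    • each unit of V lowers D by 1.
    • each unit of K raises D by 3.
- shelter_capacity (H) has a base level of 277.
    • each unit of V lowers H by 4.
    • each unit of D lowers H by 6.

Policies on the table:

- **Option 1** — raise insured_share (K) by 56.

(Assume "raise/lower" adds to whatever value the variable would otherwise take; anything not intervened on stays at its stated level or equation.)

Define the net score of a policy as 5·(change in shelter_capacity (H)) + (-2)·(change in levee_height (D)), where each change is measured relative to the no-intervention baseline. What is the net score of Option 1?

-5376

Baseline:
  V = 154
  K = 74
  D = 120 − 154 + 3·74 = 188
  H = 277 − 4·154 − 6·188 = -1467
Option 1 (K + 56):
  V = 154
  K = 74 + 56 = 130
  D = 120 − 154 + 3·130 = 356
  H = 277 − 4·154 − 6·356 = -2475
ΔH = -2475 − (-1467) = -1008; ΔD = 356 − 188 = 168
Score = 5·(-1008) + (-2)·168 = -5376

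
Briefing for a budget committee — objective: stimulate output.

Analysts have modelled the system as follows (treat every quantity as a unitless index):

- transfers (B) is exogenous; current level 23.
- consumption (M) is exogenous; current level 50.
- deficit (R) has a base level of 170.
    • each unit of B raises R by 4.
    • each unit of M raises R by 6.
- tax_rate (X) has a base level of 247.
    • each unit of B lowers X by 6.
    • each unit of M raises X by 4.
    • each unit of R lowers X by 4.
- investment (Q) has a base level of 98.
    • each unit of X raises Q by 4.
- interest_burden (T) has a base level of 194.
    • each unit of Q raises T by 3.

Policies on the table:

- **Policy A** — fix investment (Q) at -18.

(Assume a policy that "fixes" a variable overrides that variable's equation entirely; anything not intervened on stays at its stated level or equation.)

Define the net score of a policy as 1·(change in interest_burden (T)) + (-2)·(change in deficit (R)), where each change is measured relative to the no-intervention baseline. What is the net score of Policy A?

22920

Baseline:
  B = 23
  M = 50
  R = 170 + 4·23 + 6·50 = 562
  X = 247 − 6·23 + 4·50 − 4·562 = -1939
  Q = 98 + 4·(-1939) = -7658
  T = 194 + 3·(-7658) = -22780
Policy A (Q := -18):
  B = 23
  M = 50
  R = 170 + 4·23 + 6·50 = 562
  X = 247 − 6·23 + 4·50 − 4·562 = -1939
  Q = -18
  T = 194 + 3·(-18) = 140
ΔT = 140 − (-22780) = 22920; ΔR = 562 − 562 = 0
Score = 1·22920 + (-2)·0 = 22920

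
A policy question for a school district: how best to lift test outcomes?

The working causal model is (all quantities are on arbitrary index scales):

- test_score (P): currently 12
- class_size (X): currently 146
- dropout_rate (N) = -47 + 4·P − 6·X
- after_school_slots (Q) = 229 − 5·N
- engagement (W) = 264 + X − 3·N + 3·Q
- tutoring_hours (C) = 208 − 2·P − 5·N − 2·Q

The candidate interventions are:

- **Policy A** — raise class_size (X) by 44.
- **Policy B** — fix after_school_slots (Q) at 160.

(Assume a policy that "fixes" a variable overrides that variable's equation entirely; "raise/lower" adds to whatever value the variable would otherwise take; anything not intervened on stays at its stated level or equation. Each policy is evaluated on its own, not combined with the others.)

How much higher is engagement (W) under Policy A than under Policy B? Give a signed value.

18128

Policy A (X + 44):
  P = 12
  X = 146 + 44 = 190
  N = -47 + 4·12 − 6·190 = -1139
  Q = 229 − 5·(-1139) = 5924
  W = 264 + 190 − 3·(-1139) + 3·5924 = 21643
Policy B (Q := 160):
  P = 12
  X = 146
  N = -47 + 4·12 − 6·146 = -875
  Q = 160
  W = 264 + 146 − 3·(-875) + 3·160 = 3515
W: 21643 − 3515 = 18128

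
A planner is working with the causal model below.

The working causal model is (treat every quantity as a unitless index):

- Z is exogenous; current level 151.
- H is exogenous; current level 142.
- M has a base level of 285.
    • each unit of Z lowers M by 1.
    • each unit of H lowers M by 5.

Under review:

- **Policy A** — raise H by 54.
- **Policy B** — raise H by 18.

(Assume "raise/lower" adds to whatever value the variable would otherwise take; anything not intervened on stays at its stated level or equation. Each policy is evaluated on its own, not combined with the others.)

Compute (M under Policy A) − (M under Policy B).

Policy A (H + 54):
  Z = 151
  H = 142 + 54 = 196
  M = 285 − 151 − 5·196 = -846
Policy B (H + 18):
  Z = 151
  H = 142 + 18 = 160
  M = 285 − 151 − 5·160 = -666
M: -846 − (-666) = -180

-180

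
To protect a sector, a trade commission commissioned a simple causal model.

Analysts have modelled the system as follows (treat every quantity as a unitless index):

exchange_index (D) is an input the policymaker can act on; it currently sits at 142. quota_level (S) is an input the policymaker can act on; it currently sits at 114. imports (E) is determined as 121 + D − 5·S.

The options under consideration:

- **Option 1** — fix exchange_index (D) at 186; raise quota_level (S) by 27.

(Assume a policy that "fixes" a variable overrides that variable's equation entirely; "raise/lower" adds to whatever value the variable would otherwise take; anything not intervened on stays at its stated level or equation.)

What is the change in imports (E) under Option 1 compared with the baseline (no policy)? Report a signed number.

-91

Baseline:
  D = 142
  S = 114
  E = 121 + 142 − 5·114 = -307
Option 1 (D := 186, S + 27):
  D = 186
  S = 114 + 27 = 141
  E = 121 + 186 − 5·141 = -398
Change in E: -398 − (-307) = -91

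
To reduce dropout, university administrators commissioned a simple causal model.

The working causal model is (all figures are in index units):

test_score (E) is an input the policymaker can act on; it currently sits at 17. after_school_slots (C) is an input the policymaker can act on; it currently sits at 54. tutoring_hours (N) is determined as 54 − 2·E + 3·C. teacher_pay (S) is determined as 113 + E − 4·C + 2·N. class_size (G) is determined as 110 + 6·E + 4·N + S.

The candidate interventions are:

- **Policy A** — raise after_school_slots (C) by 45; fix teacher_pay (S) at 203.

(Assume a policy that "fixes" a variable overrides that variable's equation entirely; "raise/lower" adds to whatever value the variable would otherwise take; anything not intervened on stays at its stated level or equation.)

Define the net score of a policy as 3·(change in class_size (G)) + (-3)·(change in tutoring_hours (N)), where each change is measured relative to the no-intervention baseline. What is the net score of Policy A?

Baseline:
  E = 17
  C = 54
  N = 54 − 2·17 + 3·54 = 182
  S = 113 + 17 − 4·54 + 2·182 = 278
  G = 110 + 6·17 + 4·182 + 278 = 1218
Policy A (C + 45, S := 203):
  E = 17
  C = 54 + 45 = 99
  N = 54 − 2·17 + 3·99 = 317
  S = 203
  G = 110 + 6·17 + 4·317 + 203 = 1683
ΔG = 1683 − 1218 = 465; ΔN = 317 − 182 = 135
Score = 3·465 + (-3)·135 = 990

990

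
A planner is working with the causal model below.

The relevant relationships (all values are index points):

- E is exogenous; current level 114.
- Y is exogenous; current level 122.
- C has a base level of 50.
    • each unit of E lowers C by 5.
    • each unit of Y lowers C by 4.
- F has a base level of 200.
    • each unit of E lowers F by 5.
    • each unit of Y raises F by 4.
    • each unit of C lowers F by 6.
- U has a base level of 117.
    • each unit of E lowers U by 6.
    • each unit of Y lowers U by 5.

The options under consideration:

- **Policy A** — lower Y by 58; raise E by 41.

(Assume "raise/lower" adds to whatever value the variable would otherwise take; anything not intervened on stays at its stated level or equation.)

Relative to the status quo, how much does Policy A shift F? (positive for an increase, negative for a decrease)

-599

Baseline:
  E = 114
  Y = 122
  C = 50 − 5·114 − 4·122 = -1008
  F = 200 − 5·114 + 4·122 − 6·(-1008) = 6166
Policy A (Y − 58, E + 41):
  E = 114 + 41 = 155
  Y = 122 − 58 = 64
  C = 50 − 5·155 − 4·64 = -981
  F = 200 − 5·155 + 4·64 − 6·(-981) = 5567
Change in F: 5567 − 6166 = -599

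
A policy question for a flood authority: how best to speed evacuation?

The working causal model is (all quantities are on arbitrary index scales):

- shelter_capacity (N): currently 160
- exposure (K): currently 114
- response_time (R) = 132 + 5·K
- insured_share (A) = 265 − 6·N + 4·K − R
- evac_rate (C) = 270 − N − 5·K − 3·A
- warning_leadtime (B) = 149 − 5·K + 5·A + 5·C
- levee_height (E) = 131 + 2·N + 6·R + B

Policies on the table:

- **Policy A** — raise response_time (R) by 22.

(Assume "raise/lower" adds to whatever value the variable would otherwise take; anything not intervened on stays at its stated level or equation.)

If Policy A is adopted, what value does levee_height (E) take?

Policy A (R + 22):
  N = 160
  K = 114
  R = 132 + 5·114 (+22 from intervention) = 724
  A = 265 − 6·160 + 4·114 − 724 = -963
  C = 270 − 160 − 5·114 − 3·(-963) = 2429
  B = 149 − 5·114 + 5·(-963) + 5·2429 = 6909
  E = 131 + 2·160 + 6·724 + 6909 = 11704

11704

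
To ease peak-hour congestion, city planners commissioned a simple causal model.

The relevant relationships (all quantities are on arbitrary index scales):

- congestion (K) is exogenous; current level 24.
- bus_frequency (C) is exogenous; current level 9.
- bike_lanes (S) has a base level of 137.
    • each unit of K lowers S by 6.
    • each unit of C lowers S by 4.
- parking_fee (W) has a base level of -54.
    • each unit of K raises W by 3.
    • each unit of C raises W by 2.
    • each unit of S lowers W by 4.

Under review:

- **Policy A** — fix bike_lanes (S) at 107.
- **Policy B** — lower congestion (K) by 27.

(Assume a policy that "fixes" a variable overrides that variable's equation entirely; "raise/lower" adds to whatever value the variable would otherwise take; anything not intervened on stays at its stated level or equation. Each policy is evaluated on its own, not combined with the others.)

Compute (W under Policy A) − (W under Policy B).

Policy A (S := 107):
  K = 24
  C = 9
  S = 107
  W = -54 + 3·24 + 2·9 − 4·107 = -392
Policy B (K − 27):
  K = 24 − 27 = -3
  C = 9
  S = 137 − 6·(-3) − 4·9 = 119
  W = -54 + 3·(-3) + 2·9 − 4·119 = -521
W: -392 − (-521) = 129

129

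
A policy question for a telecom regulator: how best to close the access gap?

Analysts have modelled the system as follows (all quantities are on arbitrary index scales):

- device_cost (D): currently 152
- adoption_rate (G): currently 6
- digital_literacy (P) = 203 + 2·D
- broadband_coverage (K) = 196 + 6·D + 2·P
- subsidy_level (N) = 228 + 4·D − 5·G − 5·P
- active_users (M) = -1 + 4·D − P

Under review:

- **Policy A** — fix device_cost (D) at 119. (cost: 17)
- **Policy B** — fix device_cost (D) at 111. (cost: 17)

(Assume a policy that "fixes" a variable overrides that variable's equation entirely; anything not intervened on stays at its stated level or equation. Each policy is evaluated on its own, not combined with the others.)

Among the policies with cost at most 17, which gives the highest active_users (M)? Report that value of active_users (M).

Policy A (D := 119):
  D = 119
  P = 203 + 2·119 = 441
  M = -1 + 4·119 − 441 = 34
Policy B (D := 111):
  D = 111
  P = 203 + 2·111 = 425
  M = -1 + 4·111 − 425 = 18
Comparing — Policy A: M=34, Policy B: M=18. Highest is 34 (Policy A).

34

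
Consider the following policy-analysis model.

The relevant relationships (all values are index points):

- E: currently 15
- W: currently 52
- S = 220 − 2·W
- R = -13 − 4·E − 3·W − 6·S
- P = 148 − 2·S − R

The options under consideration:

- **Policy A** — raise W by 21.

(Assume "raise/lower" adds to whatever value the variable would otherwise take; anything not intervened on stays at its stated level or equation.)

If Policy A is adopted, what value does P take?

736

Policy A (W + 21):
  E = 15
  W = 52 + 21 = 73
  S = 220 − 2·73 = 74
  R = -13 − 4·15 − 3·73 − 6·74 = -736
  P = 148 − 2·74 − (-736) = 736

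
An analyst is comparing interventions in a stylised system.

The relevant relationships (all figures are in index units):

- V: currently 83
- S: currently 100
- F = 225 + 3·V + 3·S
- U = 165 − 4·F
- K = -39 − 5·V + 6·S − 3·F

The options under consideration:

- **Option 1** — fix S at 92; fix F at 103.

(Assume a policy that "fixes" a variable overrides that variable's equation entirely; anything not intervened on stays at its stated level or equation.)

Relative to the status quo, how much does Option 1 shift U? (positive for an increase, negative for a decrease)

Baseline:
  V = 83
  S = 100
  F = 225 + 3·83 + 3·100 = 774
  U = 165 − 4·774 = -2931
Option 1 (S := 92, F := 103):
  V = 83
  S = 92
  F = 103
  U = 165 − 4·103 = -247
Change in U: -247 − (-2931) = 2684

2684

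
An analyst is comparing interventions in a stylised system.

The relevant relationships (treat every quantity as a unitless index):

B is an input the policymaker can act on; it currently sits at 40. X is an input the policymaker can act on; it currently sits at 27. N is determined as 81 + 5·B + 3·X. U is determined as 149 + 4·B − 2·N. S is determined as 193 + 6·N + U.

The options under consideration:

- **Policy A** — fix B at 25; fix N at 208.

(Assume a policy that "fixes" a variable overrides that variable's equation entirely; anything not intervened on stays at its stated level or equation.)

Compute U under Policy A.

-167

Policy A (B := 25, N := 208):
  B = 25
  X = 27
  N = 208
  U = 149 + 4·25 − 2·208 = -167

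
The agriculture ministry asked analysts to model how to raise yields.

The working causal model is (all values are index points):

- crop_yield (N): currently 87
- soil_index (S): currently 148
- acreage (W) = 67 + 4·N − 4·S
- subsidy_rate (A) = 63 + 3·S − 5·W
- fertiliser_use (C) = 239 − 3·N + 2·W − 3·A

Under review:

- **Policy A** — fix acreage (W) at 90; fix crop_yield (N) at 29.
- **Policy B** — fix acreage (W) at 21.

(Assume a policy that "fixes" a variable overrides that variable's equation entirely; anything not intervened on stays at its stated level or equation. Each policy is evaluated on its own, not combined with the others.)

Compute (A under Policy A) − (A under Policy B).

Policy A (W := 90, N := 29):
  N = 29
  S = 148
  W = 90
  A = 63 + 3·148 − 5·90 = 57
Policy B (W := 21):
  N = 87
  S = 148
  W = 21
  A = 63 + 3·148 − 5·21 = 402
A: 57 − 402 = -345

-345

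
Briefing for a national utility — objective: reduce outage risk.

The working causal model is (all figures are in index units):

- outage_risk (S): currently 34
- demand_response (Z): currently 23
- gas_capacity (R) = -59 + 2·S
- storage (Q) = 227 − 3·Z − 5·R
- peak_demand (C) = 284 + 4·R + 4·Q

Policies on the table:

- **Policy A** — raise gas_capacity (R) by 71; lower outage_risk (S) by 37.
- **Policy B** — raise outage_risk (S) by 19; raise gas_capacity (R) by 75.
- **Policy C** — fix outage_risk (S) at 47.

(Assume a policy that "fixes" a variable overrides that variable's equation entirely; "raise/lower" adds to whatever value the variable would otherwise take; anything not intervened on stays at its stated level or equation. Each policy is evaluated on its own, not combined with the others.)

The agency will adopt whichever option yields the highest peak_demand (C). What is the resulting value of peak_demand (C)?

Policy A (R + 71, S − 37):
  S = 34 − 37 = -3
  Z = 23
  R = -59 + 2·(-3) (+71 from intervention) = 6
  Q = 227 − 3·23 − 5·6 = 128
  C = 284 + 4·6 + 4·128 = 820
Policy B (S + 19, R + 75):
  S = 34 + 19 = 53
  Z = 23
  R = -59 + 2·53 (+75 from intervention) = 122
  Q = 227 − 3·23 − 5·122 = -452
  C = 284 + 4·122 + 4·(-452) = -1036
Policy C (S := 47):
  S = 47
  Z = 23
  R = -59 + 2·47 = 35
  Q = 227 − 3·23 − 5·35 = -17
  C = 284 + 4·35 + 4·(-17) = 356
Comparing — Policy A: C=820, Policy B: C=-1036, Policy C: C=356. Highest is 820 (Policy A).

820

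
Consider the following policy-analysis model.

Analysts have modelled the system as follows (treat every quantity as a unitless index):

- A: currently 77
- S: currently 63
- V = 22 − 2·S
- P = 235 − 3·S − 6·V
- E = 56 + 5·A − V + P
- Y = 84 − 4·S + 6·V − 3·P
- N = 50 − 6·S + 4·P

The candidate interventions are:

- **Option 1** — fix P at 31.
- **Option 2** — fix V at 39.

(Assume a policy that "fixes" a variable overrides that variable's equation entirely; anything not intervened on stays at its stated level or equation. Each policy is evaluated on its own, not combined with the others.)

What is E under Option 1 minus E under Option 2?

362

Option 1 (P := 31):
  A = 77
  S = 63
  V = 22 − 2·63 = -104
  P = 31
  E = 56 + 5·77 − (-104) + 31 = 576
Option 2 (V := 39):
  A = 77
  S = 63
  V = 39
  P = 235 − 3·63 − 6·39 = -188
  E = 56 + 5·77 − 39 + (-188) = 214
E: 576 − 214 = 362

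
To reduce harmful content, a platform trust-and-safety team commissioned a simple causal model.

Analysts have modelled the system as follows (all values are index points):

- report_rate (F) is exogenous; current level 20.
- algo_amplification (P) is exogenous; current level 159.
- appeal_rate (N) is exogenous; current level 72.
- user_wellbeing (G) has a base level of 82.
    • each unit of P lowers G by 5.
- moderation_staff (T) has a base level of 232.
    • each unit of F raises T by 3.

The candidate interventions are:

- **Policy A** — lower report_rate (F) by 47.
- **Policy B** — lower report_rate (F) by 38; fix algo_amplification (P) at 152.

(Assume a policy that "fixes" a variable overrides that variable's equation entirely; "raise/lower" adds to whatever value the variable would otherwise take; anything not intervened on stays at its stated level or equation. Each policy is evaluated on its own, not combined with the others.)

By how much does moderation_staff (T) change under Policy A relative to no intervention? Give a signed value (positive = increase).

Baseline:
  F = 20
  T = 232 + 3·20 = 292
Policy A (F − 47):
  F = 20 − 47 = -27
  T = 232 + 3·(-27) = 151
Change in T: 151 − 292 = -141

-141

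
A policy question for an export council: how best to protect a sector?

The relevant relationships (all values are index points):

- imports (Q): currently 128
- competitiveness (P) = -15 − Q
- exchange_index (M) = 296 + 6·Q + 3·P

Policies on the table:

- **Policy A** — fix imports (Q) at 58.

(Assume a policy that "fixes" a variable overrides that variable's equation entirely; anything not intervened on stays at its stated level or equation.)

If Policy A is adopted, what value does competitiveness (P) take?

-73

Policy A (Q := 58):
  Q = 58
  P = -15 − 58 = -73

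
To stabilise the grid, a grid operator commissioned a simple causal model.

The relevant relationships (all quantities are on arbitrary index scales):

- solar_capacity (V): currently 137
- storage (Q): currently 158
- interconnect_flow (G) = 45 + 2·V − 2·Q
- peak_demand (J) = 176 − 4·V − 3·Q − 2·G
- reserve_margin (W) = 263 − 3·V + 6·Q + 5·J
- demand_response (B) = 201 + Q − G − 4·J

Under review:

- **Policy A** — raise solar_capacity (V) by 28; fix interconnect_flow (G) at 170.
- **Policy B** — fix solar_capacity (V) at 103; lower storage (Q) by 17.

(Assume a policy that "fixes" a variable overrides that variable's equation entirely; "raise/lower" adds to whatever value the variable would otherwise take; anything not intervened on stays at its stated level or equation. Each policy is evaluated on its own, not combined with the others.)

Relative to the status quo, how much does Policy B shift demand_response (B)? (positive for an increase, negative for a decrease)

-1003

Baseline:
  V = 137
  Q = 158
  G = 45 + 2·137 − 2·158 = 3
  J = 176 − 4·137 − 3·158 − 2·3 = -852
  B = 201 + 158 − 3 − 4·(-852) = 3764
Policy B (V := 103, Q − 17):
  V = 103
  Q = 158 − 17 = 141
  G = 45 + 2·103 − 2·141 = -31
  J = 176 − 4·103 − 3·141 − 2·(-31) = -597
  B = 201 + 141 − (-31) − 4·(-597) = 2761
Change in B: 2761 − 3764 = -1003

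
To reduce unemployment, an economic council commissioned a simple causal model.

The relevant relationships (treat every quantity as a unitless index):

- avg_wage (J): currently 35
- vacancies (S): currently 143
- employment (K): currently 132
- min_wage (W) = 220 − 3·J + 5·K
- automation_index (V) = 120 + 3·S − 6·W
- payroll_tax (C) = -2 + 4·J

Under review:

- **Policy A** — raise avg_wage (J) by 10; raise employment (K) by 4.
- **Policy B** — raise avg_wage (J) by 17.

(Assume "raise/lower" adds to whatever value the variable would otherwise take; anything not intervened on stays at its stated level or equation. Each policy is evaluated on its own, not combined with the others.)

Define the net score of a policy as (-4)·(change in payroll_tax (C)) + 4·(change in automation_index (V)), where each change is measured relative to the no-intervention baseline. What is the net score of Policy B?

Baseline:
  J = 35
  S = 143
  K = 132
  W = 220 − 3·35 + 5·132 = 775
  V = 120 + 3·143 − 6·775 = -4101
  C = -2 + 4·35 = 138
Policy B (J + 17):
  J = 35 + 17 = 52
  S = 143
  K = 132
  W = 220 − 3·52 + 5·132 = 724
  V = 120 + 3·143 − 6·724 = -3795
  C = -2 + 4·52 = 206
ΔC = 206 − 138 = 68; ΔV = -3795 − (-4101) = 306
Score = (-4)·68 + 4·306 = 952

952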